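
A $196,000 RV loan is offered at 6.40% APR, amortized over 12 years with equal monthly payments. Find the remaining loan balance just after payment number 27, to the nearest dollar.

With monthly rate i = 6.4%/12 = 0.0053333, the balance after k of n payments is P · [(1+i)^n − (1+i)^k] / [(1+i)^n − 1].
(1+0.0053333)^144 = 2.15105679 and (1+0.0053333)^27 = 1.15444229, so the balance is 196,000 × (2.15105679 − 1.15444229) / (2.15105679 − 1) = $169,701.83.

$169,702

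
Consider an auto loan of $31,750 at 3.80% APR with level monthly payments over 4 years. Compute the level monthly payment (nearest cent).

$714.05

At 3.80% the monthly rate is 0.0031667, so the payment is 31,750 × 0.0031667 / (1 − 1.0031667^−48) = $714.05.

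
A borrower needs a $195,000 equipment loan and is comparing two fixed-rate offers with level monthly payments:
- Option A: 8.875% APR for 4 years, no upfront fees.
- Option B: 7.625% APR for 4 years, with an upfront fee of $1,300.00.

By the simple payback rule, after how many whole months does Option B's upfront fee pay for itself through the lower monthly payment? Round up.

Option A: at 8.875% the monthly rate is 0.0073958, so the payment is 195,000 × 0.0073958 / (1 − 1.0073958^−48) = $4,841.02.
Option B: monthly rate = 7.625%/12 = 0.0063542; payment = 195,000 × 0.0063542 / (1 − (1+0.0063542)^−48) = $4,726.27.
Monthly savings = $4,841.02 − $4,726.27 = $114.75.
Break-even = $1,300.00 / $114.75 = 11.33 → 12 months.

12 months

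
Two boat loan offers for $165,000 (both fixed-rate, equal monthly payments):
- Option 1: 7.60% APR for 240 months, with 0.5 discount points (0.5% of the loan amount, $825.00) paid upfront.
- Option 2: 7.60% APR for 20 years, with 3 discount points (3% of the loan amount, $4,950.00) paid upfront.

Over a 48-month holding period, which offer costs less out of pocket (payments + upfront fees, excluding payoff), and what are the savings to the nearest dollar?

Option 1 by $4,125

Option 1: monthly rate = 7.6%/12 = 0.0063333; payment = 165,000 × 0.0063333 / (1 − (1+0.0063333)^−240) = $1,339.34.
Option 2: monthly rate = 7.6%/12 = 0.0063333; payment = 165,000 × 0.0063333 / (1 − (1+0.0063333)^−240) = $1,339.34.
Over 48 months: Option 1 costs 48 × $1,339.34 + $825.00 = $65,113.32; Option 2 costs 48 × $1,339.34 + $4,950.00 = $69,238.32.
Option 1 is cheaper by $69,238.32 − $65,113.32 = $4,125.00.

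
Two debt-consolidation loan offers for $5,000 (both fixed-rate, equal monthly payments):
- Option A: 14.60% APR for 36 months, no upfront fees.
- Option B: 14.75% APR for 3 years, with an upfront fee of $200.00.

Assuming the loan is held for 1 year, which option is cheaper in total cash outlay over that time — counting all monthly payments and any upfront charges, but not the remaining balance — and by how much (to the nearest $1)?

Option A: monthly rate = 14.6%/12 = 0.0121667; payment = 5,000 × 0.0121667 / (1 − (1+0.0121667)^−36) = $172.35.
Option B: monthly rate = 14.75%/12 = 0.0122917; payment = 5,000 × 0.0122917 / (1 − (1+0.0122917)^−36) = $172.72.
Over 12 months: Option A costs 12 × $172.35 = $2,068.20; Option B costs 12 × $172.72 + $200.00 = $2,272.64.
Option A is cheaper by $2,272.64 − $2,068.20 = $204.44.

Option A by $204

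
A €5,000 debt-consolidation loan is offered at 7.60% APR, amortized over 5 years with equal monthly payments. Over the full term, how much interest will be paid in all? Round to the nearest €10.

Monthly rate = 7.6%/12 = 0.0063333; payment = 5,000 × 0.0063333 / (1 − (1+0.0063333)^−60) = €100.43.
Total paid = 60 × €100.43 = €6,025.80; interest = €6,025.80 − €5,000 = €1,025.80.

€1,030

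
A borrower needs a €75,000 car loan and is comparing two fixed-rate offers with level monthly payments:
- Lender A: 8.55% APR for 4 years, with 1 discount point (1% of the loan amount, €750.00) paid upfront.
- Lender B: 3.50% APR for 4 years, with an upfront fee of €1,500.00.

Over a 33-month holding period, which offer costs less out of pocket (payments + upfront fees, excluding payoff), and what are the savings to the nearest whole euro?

Lender A: monthly rate = 8.55%/12 = 0.0071250; payment = 75,000 × 0.0071250 / (1 − (1+0.0071250)^−48) = €1,850.39.
Lender B: monthly rate = 3.5%/12 = 0.0029167; payment = 75,000 × 0.0029167 / (1 − (1+0.0029167)^−48) = €1,676.70.
Over 33 months: Lender A costs 33 × €1,850.39 + €750.00 = €61,812.87; Lender B costs 33 × €1,676.70 + €1,500.00 = €56,831.10.
Lender B is cheaper by €61,812.87 − €56,831.10 = €4,981.77.

Lender B by €4,982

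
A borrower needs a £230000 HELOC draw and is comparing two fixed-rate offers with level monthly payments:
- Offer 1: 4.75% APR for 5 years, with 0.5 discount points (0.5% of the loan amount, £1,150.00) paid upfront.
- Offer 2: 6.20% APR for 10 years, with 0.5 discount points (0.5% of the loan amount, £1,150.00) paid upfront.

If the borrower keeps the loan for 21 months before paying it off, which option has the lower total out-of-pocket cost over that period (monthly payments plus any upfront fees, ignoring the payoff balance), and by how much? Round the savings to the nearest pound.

Offer 2 by £36,487

Offer 1: at 4.75% the monthly rate is 0.0039583, so the payment is 230,000 × 0.0039583 / (1 − 1.0039583^−60) = £4,314.09.
Offer 2: monthly rate = 6.2%/12 = 0.0051667; payment = 230,000 × 0.0051667 / (1 − (1+0.0051667)^−120) = £2,576.63.
Over 21 months: Offer 1 costs 21 × £4,314.09 + £1,150.00 = £91,745.89; Offer 2 costs 21 × £2,576.63 + £1,150.00 = £55,259.23.
Offer 2 is cheaper by £91,745.89 − £55,259.23 = £36,486.66.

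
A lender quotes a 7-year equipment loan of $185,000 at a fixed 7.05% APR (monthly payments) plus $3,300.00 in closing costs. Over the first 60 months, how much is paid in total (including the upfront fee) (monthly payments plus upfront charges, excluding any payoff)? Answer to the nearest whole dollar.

$171,100

Monthly rate = 7.05%/12 = 0.0058750; payment = 185,000 × 0.0058750 / (1 − (1+0.0058750)^−84) = $2,796.67.
Total outlay = 60 × $2,796.67 + $3,300.00 = $171,100.20.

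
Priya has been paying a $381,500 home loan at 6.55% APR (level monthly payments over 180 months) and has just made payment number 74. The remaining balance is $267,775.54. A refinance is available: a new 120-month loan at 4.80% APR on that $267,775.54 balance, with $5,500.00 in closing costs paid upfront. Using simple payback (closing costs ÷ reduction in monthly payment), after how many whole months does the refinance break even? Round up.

Current payment = 381,500 × 6.55%/12 / (1 − (1+0.0054583)^−180) = $3,333.77.
Refinanced payment = 267,775.54 × 0.0040000 / (1 − (1+0.0040000)^−120) = $2,814.07.
Monthly savings = $3,333.77 − $2,814.07 = $519.70.
Break-even = $5,500.00 / $519.70 = 10.58 → 11 months.

11 months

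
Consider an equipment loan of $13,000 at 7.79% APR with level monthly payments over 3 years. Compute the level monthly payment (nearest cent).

$406.11

At 7.79% the monthly rate is 0.0064917, so the payment is 13,000 × 0.0064917 / (1 − 1.0064917^−36) = $406.11.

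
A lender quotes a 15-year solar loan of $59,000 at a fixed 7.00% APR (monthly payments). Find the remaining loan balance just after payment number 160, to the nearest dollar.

$9,983

With monthly rate i = 7%/12 = 0.0058333, the balance after k of n payments is P · [(1+i)^n − (1+i)^k] / [(1+i)^n − 1].
(1+0.0058333)^180 = 2.84894673 and (1+0.0058333)^160 = 2.53608525, so the balance is 59,000 × (2.84894673 − 2.53608525) / (2.84894673 − 1) = $9,983.43.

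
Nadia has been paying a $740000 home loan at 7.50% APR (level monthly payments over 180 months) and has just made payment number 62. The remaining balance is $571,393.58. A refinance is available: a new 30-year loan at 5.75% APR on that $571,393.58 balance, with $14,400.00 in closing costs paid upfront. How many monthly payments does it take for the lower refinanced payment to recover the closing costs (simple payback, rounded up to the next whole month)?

5 months

Current payment = 740,000 × 7.5%/12 / (1 − (1+0.0062500)^−180) = $6,859.89.
Refinanced payment = 571,393.58 × 0.0047917 / (1 − (1+0.0047917)^−360) = $3,334.50.
Monthly savings = $6,859.89 − $3,334.50 = $3,525.39.
Break-even = $14,400.00 / $3,525.39 = 4.08 → 5 months.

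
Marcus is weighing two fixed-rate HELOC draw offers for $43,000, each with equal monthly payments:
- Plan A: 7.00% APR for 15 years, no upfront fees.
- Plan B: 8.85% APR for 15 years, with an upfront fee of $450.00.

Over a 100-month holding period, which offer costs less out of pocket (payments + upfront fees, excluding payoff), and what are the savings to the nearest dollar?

Plan A: at 7.00% the monthly rate is 0.0058333, so the payment is 43,000 × 0.0058333 / (1 − 1.0058333^−180) = $386.50.
Plan B: at 8.85% the monthly rate is 0.0073750, so the payment is 43,000 × 0.0073750 / (1 − 1.0073750^−180) = $432.31.
Over 100 months: Plan A costs 100 × $386.50 = $38,650.00; Plan B costs 100 × $432.31 + $450.00 = $43,681.00.
Plan A is cheaper by $43,681.00 − $38,650.00 = $5,031.00.

Plan A by $5,031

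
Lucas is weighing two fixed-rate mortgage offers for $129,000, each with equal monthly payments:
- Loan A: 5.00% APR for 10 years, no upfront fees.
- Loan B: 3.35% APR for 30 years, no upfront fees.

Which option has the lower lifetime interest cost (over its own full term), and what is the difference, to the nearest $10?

Loan A: at 5.00% the monthly rate is 0.0041667, so the payment is 129,000 × 0.0041667 / (1 − 1.0041667^−120) = $1,368.25.
Total interest on Loan A = 120 × $1,368.25 − $129,000 = $35,190.00.
Loan B: at 3.35% the monthly rate is 0.0027917, so the payment is 129,000 × 0.0027917 / (1 − 1.0027917^−360) = $568.52.
Total interest on Loan B = 360 × $568.52 − $129,000 = $75,667.20.
Loan A is lower by $40,477.20.

Loan A by $40,480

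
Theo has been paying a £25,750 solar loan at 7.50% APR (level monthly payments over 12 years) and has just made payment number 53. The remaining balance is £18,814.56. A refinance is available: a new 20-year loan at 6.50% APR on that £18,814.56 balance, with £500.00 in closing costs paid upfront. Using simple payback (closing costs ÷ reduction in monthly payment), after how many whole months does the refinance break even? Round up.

4 months

Current payment = 25,750 × 7.5%/12 / (1 − (1+0.0062500)^−144) = £271.72.
Refinanced payment = 18,814.56 × 0.0054167 / (1 − (1+0.0054167)^−240) = £140.28.
Monthly savings = £271.72 − £140.28 = £131.44.
Break-even = £500.00 / £131.44 = 3.80 → 4 months.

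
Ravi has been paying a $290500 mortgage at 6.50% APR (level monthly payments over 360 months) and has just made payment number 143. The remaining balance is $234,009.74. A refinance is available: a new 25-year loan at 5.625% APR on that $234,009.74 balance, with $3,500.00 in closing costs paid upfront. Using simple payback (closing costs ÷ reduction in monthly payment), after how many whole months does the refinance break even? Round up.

Current payment = 290,500 × 6.5%/12 / (1 − (1+0.0054167)^−360) = $1,836.16.
Refinanced payment = 234,009.74 × 0.0046875 / (1 − (1+0.0046875)^−300) = $1,454.55.
Monthly savings = $1,836.16 − $1,454.55 = $381.61.
Break-even = $3,500.00 / $381.61 = 9.17 → 10 months.

10 months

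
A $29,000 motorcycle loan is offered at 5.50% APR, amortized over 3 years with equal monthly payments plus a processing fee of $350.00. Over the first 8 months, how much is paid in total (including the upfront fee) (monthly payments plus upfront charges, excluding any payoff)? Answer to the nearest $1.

At 5.50% the monthly rate is 0.0045833, so the payment is 29,000 × 0.0045833 / (1 − 1.0045833^−36) = $875.68.
Total outlay = 8 × $875.68 + $350.00 = $7,355.44.

$7,355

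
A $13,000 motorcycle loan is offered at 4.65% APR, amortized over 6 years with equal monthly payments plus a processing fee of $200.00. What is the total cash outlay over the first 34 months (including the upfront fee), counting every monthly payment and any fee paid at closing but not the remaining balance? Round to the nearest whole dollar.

$7,247

At 4.65% the monthly rate is 0.0038750, so the payment is 13,000 × 0.0038750 / (1 − 1.0038750^−72) = $207.26.
Total outlay = 34 × $207.26 + $200.00 = $7,246.84.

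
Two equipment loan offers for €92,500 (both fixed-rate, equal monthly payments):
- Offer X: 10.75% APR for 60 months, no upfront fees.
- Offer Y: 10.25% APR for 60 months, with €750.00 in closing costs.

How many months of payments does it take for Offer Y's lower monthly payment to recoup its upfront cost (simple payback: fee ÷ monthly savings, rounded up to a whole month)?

Offer X: at 10.75% the monthly rate is 0.0089583, so the payment is 92,500 × 0.0089583 / (1 − 1.0089583^−60) = €1,999.66.
Offer Y: monthly rate = 10.25%/12 = 0.0085417; payment = 92,500 × 0.0085417 / (1 − (1+0.0085417)^−60) = €1,976.75.
Monthly savings = €1,999.66 − €1,976.75 = €22.91.
Break-even = €750.00 / €22.91 = 32.74 → 33 months.

33 months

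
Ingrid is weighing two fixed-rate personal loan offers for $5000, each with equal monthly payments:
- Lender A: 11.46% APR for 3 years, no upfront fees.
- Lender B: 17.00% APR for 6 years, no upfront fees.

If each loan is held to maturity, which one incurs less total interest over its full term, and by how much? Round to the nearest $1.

Lender A: at 11.46% the monthly rate is 0.0095500, so the payment is 5,000 × 0.0095500 / (1 − 1.0095500^−36) = $164.78.
Total interest on Lender A = 36 × $164.78 − $5,000 = $932.08.
Lender B: at 17.00% the monthly rate is 0.0141667, so the payment is 5,000 × 0.0141667 / (1 − 1.0141667^−72) = $111.23.
Total interest on Lender B = 72 × $111.23 − $5,000 = $3,008.56.
Lender A is lower by $2,076.48.

Lender A by $2,076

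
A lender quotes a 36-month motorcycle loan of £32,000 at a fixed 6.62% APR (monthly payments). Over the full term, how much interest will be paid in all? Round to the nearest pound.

£3,371

Monthly rate = 6.62%/12 = 0.0055167; payment = 32,000 × 0.0055167 / (1 − (1+0.0055167)^−36) = £982.52.
Total paid = 36 × £982.52 = £35,370.72; interest = £35,370.72 − £32,000 = £3,370.72.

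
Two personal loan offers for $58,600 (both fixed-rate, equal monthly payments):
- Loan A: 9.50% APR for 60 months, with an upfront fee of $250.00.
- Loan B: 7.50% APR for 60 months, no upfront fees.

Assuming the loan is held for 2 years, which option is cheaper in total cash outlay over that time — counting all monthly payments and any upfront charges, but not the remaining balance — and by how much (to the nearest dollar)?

Loan A: monthly rate = 9.5%/12 = 0.0079167; payment = 58,600 × 0.0079167 / (1 − (1+0.0079167)^−60) = $1,230.71.
Loan B: at 7.50% the monthly rate is 0.0062500, so the payment is 58,600 × 0.0062500 / (1 − 1.0062500^−60) = $1,174.22.
Over 24 months: Loan A costs 24 × $1,230.71 + $250.00 = $29,787.04; Loan B costs 24 × $1,174.22 = $28,181.28.
Loan B is cheaper by $29,787.04 − $28,181.28 = $1,605.76.

Loan B by $1,606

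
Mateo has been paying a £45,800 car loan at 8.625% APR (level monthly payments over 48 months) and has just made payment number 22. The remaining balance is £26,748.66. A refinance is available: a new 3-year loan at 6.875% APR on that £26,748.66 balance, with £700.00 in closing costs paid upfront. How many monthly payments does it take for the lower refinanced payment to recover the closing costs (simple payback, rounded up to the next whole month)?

3 months

Current payment = 45,800 × 8.625%/12 / (1 − (1+0.0071875)^−48) = £1,131.60.
Refinanced payment = 26,748.66 × 0.0057292 / (1 − (1+0.0057292)^−36) = £824.39.
Monthly savings = £1,131.60 − £824.39 = £307.21.
Break-even = £700.00 / £307.21 = 2.28 → 3 months.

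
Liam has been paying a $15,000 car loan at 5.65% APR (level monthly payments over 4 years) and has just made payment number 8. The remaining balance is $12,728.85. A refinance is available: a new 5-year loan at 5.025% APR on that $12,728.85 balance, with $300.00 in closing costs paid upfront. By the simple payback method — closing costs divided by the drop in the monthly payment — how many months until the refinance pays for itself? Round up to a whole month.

3 months

Current payment = 15,000 × 5.65%/12 / (1 − (1+0.0047083)^−48) = $349.87.
Refinanced payment = 12,728.85 × 0.0041875 / (1 − (1+0.0041875)^−60) = $240.35.
Monthly savings = $349.87 − $240.35 = $109.52.
Break-even = $300.00 / $109.52 = 2.74 → 3 months.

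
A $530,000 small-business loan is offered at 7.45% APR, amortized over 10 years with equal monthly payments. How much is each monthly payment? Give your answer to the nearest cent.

Monthly rate = 7.45%/12 = 0.0062083; payment = 530,000 × 0.0062083 / (1 − (1+0.0062083)^−120) = $6,277.37.

$6,277.37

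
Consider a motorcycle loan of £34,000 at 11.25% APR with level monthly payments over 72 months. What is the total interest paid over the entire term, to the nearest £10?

£12,910

At 11.25% the monthly rate is 0.0093750, so the payment is 34,000 × 0.0093750 / (1 − 1.0093750^−72) = £651.52.
Total paid = 72 × £651.52 = £46,909.44; interest = £46,909.44 − £34,000 = £12,909.44.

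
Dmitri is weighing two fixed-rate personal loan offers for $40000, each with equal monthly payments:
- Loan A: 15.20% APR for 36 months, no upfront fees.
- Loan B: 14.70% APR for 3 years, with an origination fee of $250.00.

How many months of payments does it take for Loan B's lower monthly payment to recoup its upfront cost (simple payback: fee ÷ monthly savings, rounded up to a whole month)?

Loan A: at 15.20% the monthly rate is 0.0126667, so the payment is 40,000 × 0.0126667 / (1 − 1.0126667^−36) = $1,390.53.
Loan B: monthly rate = 14.7%/12 = 0.0122500; payment = 40,000 × 0.0122500 / (1 − (1+0.0122500)^−36) = $1,380.74.
Monthly savings = $1,390.53 − $1,380.74 = $9.79.
Break-even = $250.00 / $9.79 = 25.54 → 26 months.

26 months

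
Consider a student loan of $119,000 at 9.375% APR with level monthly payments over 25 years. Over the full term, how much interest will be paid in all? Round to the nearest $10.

$189,810

Monthly rate = 9.375%/12 = 0.0078125; payment = 119,000 × 0.0078125 / (1 − (1+0.0078125)^−300) = $1,029.38.
Total paid = 300 × $1,029.38 = $308,814.00; interest = $308,814.00 − $119,000 = $189,814.00.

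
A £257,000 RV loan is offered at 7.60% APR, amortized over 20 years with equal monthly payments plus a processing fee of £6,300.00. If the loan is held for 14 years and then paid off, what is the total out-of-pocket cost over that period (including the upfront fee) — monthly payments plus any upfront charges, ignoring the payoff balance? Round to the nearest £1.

Monthly rate = 7.6%/12 = 0.0063333; payment = 257,000 × 0.0063333 / (1 − (1+0.0063333)^−240) = £2,086.12.
Total outlay = 168 × £2,086.12 + £6,300.00 = £356,768.16.

£356,768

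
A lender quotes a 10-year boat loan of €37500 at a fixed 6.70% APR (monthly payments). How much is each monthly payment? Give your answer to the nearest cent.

€429.63

At 6.70% the monthly rate is 0.0055833, so the payment is 37,500 × 0.0055833 / (1 − 1.0055833^−120) = €429.63.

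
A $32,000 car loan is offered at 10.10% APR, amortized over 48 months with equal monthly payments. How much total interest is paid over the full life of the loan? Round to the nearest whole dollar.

Monthly rate = 10.1%/12 = 0.0084167; payment = 32,000 × 0.0084167 / (1 − (1+0.0084167)^−48) = $813.14.
Total paid = 48 × $813.14 = $39,030.72; interest = $39,030.72 − $32,000 = $7,030.72.

$7,031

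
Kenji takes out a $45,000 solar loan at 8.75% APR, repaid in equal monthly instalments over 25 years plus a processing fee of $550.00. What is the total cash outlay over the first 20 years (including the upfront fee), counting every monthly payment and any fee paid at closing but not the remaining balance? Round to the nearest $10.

Monthly rate = 8.75%/12 = 0.0072917; payment = 45,000 × 0.0072917 / (1 − (1+0.0072917)^−300) = $369.96.
Total outlay = 240 × $369.96 + $550.00 = $89,340.40.

$89,340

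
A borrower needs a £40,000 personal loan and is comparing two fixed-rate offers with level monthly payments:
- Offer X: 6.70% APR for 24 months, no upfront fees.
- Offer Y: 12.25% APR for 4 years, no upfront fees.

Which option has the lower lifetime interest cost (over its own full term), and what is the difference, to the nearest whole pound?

Offer X: monthly rate = 6.7%/12 = 0.0055833; payment = 40,000 × 0.0055833 / (1 − (1+0.0055833)^−24) = £1,785.47.
Total interest on Offer X = 24 × £1,785.47 − £40,000 = £2,851.28.
Offer Y: monthly rate = 12.25%/12 = 0.0102083; payment = 40,000 × 0.0102083 / (1 − (1+0.0102083)^−48) = £1,058.27.
Total interest on Offer Y = 48 × £1,058.27 − £40,000 = £10,796.96.
Offer X is lower by £7,945.68.

Offer X by £7,946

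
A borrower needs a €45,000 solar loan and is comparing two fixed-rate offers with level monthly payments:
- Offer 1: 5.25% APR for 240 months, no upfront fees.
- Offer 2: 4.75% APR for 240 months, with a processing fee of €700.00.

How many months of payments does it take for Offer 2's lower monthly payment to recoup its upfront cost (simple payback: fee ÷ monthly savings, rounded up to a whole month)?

57 months

Offer 1: at 5.25% the monthly rate is 0.0043750, so the payment is 45,000 × 0.0043750 / (1 − 1.0043750^−240) = €303.23.
Offer 2: at 4.75% the monthly rate is 0.0039583, so the payment is 45,000 × 0.0039583 / (1 − 1.0039583^−240) = €290.80.
Monthly savings = €303.23 − €290.80 = €12.43.
Break-even = €700.00 / €12.43 = 56.32 → 57 months.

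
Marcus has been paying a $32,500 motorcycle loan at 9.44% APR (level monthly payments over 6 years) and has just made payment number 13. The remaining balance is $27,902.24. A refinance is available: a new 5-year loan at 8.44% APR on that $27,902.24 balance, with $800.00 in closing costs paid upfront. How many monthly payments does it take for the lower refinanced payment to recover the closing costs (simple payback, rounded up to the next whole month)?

Current payment = 32,500 × 9.44%/12 / (1 − (1+0.0078667)^−72) = $592.95.
Refinanced payment = 27,902.24 × 0.0070333 / (1 − (1+0.0070333)^−60) = $571.65.
Monthly savings = $592.95 − $571.65 = $21.30.
Break-even = $800.00 / $21.30 = 37.56 → 38 months.

38 months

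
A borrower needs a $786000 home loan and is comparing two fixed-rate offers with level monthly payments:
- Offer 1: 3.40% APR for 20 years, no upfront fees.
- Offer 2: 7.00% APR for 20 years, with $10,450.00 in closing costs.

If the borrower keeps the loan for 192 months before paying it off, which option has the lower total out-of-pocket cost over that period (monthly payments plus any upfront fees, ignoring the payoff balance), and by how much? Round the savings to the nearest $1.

Offer 1 by $312,975

Offer 1: at 3.40% the monthly rate is 0.0028333, so the payment is 786,000 × 0.0028333 / (1 − 1.0028333^−240) = $4,518.20.
Offer 2: at 7.00% the monthly rate is 0.0058333, so the payment is 786,000 × 0.0058333 / (1 − 1.0058333^−240) = $6,093.85.
Over 192 months: Offer 1 costs 192 × $4,518.20 = $867,494.40; Offer 2 costs 192 × $6,093.85 + $10,450.00 = $1,180,469.20.
Offer 1 is cheaper by $1,180,469.20 − $867,494.40 = $312,974.80.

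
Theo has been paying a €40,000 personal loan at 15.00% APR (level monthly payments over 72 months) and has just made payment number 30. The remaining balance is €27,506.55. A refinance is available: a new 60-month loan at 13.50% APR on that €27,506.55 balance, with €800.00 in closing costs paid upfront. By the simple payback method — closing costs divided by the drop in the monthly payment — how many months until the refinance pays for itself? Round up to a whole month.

Current payment = 40,000 × 15%/12 / (1 − (1+0.0125000)^−72) = €845.80.
Refinanced payment = 27,506.55 × 0.0112500 / (1 − (1+0.0112500)^−60) = €632.92.
Monthly savings = €845.80 − €632.92 = €212.88.
Break-even = €800.00 / €212.88 = 3.76 → 4 months.

4 months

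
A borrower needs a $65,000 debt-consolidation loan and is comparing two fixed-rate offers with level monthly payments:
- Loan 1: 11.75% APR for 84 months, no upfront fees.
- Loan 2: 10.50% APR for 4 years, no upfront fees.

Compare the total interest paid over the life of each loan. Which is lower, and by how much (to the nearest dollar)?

Loan 2 by $15,773

Loan 1: monthly rate = 11.75%/12 = 0.0097917; payment = 65,000 × 0.0097917 / (1 − (1+0.0097917)^−84) = $1,138.76.
Total interest on Loan 1 = 84 × $1,138.76 − $65,000 = $30,655.84.
Loan 2: at 10.50% the monthly rate is 0.0087500, so the payment is 65,000 × 0.0087500 / (1 − 1.0087500^−48) = $1,664.22.
Total interest on Loan 2 = 48 × $1,664.22 − $65,000 = $14,882.56.
Loan 2 is lower by $15,773.28.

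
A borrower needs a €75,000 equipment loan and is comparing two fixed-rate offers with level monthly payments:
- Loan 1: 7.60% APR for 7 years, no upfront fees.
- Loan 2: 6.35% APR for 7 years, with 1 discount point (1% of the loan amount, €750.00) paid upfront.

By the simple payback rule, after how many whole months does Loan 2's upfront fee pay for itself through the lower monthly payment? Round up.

Loan 1: monthly rate = 7.6%/12 = 0.0063333; payment = 75,000 × 0.0063333 / (1 − (1+0.0063333)^−84) = €1,154.08.
Loan 2: at 6.35% the monthly rate is 0.0052917, so the payment is 75,000 × 0.0052917 / (1 − 1.0052917^−84) = €1,108.27.
Monthly savings = €1,154.08 − €1,108.27 = €45.81.
Break-even = €750.00 / €45.81 = 16.37 → 17 months.

17 months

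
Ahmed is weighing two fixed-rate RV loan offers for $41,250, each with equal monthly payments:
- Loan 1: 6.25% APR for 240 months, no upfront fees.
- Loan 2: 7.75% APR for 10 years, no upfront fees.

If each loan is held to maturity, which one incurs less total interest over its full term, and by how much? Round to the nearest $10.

Loan 1: monthly rate = 6.25%/12 = 0.0052083; payment = 41,250 × 0.0052083 / (1 − (1+0.0052083)^−240) = $301.51.
Total interest on Loan 1 = 240 × $301.51 − $41,250 = $31,112.40.
Loan 2: monthly rate = 7.75%/12 = 0.0064583; payment = 41,250 × 0.0064583 / (1 − (1+0.0064583)^−120) = $495.04.
Total interest on Loan 2 = 120 × $495.04 − $41,250 = $18,154.80.
Loan 2 is lower by $12,957.60.

Loan 2 by $12,960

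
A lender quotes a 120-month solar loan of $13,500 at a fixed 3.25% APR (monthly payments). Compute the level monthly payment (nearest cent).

$131.92

At 3.25% the monthly rate is 0.0027083, so the payment is 13,500 × 0.0027083 / (1 − 1.0027083^−120) = $131.92.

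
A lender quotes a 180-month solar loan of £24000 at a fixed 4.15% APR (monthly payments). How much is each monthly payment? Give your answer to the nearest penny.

At 4.15% the monthly rate is 0.0034583, so the payment is 24,000 × 0.0034583 / (1 − 1.0034583^−180) = £179.33.

£179.33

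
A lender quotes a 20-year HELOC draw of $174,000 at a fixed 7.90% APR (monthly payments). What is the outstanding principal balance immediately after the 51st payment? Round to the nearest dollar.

$155,943

With monthly rate i = 7.9%/12 = 0.0065833, the balance after k of n payments is P · [(1+i)^n − (1+i)^k] / [(1+i)^n − 1].
(1+0.0065833)^240 = 4.82988125 and (1+0.0065833)^51 = 1.39745070, so the balance is 174,000 × (4.82988125 − 1.39745070) / (4.82988125 − 1) = $155,942.93.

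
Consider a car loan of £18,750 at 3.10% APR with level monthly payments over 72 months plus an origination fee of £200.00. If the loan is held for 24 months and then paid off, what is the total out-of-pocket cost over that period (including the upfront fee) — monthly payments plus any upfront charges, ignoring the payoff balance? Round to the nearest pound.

At 3.10% the monthly rate is 0.0025833, so the payment is 18,750 × 0.0025833 / (1 − 1.0025833^−72) = £285.72.
Total outlay = 24 × £285.72 + £200.00 = £7,057.28.

£7,057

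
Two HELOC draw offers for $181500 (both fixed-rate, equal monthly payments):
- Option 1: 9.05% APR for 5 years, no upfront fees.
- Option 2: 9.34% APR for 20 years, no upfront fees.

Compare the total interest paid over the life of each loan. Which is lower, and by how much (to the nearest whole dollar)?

Option 1 by $175,173

Option 1: at 9.05% the monthly rate is 0.0075417, so the payment is 181,500 × 0.0075417 / (1 − 1.0075417^−60) = $3,772.05.
Total interest on Option 1 = 60 × $3,772.05 − $181,500 = $44,823.00.
Option 2: monthly rate = 9.34%/12 = 0.0077833; payment = 181,500 × 0.0077833 / (1 − (1+0.0077833)^−240) = $1,672.90.
Total interest on Option 2 = 240 × $1,672.90 − $181,500 = $219,996.00.
Option 1 is lower by $175,173.00.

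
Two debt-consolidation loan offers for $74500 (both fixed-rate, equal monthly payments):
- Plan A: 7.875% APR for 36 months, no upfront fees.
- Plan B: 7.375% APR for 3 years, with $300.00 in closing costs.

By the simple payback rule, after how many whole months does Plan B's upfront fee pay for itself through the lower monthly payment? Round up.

18 months

Plan A: at 7.875% the monthly rate is 0.0065625, so the payment is 74,500 × 0.0065625 / (1 − 1.0065625^−36) = $2,330.27.
Plan B: at 7.375% the monthly rate is 0.0061458, so the payment is 74,500 × 0.0061458 / (1 − 1.0061458^−36) = $2,313.14.
Monthly savings = $2,330.27 − $2,313.14 = $17.13.
Break-even = $300.00 / $17.13 = 17.51 → 18 months.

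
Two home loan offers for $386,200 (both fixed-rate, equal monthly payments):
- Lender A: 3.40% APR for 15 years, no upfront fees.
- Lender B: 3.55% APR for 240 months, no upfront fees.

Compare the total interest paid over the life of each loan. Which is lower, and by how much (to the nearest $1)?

Lender A: at 3.40% the monthly rate is 0.0028333, so the payment is 386,200 × 0.0028333 / (1 − 1.0028333^−180) = $2,741.95.
Total interest on Lender A = 180 × $2,741.95 − $386,200 = $107,351.00.
Lender B: monthly rate = 3.55%/12 = 0.0029583; payment = 386,200 × 0.0029583 / (1 − (1+0.0029583)^−240) = $2,249.74.
Total interest on Lender B = 240 × $2,249.74 − $386,200 = $153,737.60.
Lender A is lower by $46,386.60.

Lender A by $46,387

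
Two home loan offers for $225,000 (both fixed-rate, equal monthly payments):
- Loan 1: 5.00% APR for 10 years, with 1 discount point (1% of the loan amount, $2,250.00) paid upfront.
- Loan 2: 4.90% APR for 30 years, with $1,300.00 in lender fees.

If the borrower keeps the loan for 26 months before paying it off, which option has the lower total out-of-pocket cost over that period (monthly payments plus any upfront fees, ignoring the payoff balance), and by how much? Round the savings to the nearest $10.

Loan 1: at 5.00% the monthly rate is 0.0041667, so the payment is 225,000 × 0.0041667 / (1 − 1.0041667^−120) = $2,386.47.
Loan 2: at 4.90% the monthly rate is 0.0040833, so the payment is 225,000 × 0.0040833 / (1 − 1.0040833^−360) = $1,194.14.
Over 26 months: Loan 1 costs 26 × $2,386.47 + $2,250.00 = $64,298.22; Loan 2 costs 26 × $1,194.14 + $1,300.00 = $32,347.64.
Loan 2 is cheaper by $64,298.22 − $32,347.64 = $31,950.58.

Loan 2 by $31,950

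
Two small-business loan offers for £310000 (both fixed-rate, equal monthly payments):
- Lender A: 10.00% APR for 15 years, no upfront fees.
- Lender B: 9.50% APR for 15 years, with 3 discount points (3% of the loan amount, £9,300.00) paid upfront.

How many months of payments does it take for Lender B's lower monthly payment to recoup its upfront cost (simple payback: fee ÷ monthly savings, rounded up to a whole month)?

Lender A: monthly rate = 10%/12 = 0.0083333; payment = 310,000 × 0.0083333 / (1 − (1+0.0083333)^−180) = £3,331.28.
Lender B: monthly rate = 9.5%/12 = 0.0079167; payment = 310,000 × 0.0079167 / (1 − (1+0.0079167)^−180) = £3,237.10.
Monthly savings = £3,331.28 − £3,237.10 = £94.18.
Break-even = £9,300.00 / £94.18 = 98.75 → 99 months.

99 months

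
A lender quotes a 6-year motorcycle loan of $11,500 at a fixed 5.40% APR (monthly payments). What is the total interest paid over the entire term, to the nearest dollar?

At 5.40% the monthly rate is 0.0045000, so the payment is 11,500 × 0.0045000 / (1 − 1.0045000^−72) = $187.35.
Total paid = 72 × $187.35 = $13,489.20; interest = $13,489.20 − $11,500 = $1,989.20.

$1,989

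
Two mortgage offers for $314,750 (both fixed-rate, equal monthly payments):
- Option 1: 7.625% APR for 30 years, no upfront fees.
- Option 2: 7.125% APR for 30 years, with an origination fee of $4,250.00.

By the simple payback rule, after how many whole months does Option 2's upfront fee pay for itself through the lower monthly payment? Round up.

Option 1: monthly rate = 7.625%/12 = 0.0063542; payment = 314,750 × 0.0063542 / (1 − (1+0.0063542)^−360) = $2,227.78.
Option 2: at 7.125% the monthly rate is 0.0059375, so the payment is 314,750 × 0.0059375 / (1 − 1.0059375^−360) = $2,120.53.
Monthly savings = $2,227.78 − $2,120.53 = $107.25.
Break-even = $4,250.00 / $107.25 = 39.63 → 40 months.

40 months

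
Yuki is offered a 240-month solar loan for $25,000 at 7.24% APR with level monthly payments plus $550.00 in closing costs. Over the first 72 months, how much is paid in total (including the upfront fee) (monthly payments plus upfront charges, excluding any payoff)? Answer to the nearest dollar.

Monthly rate = 7.24%/12 = 0.0060333; payment = 25,000 × 0.0060333 / (1 − (1+0.0060333)^−240) = $197.44.
Total outlay = 72 × $197.44 + $550.00 = $14,765.68.

$14,766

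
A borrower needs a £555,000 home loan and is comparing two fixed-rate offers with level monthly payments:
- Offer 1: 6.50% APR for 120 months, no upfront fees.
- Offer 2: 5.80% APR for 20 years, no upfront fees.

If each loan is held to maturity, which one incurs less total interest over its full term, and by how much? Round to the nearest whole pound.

Offer 1 by £182,752

Offer 1: monthly rate = 6.5%/12 = 0.0054167; payment = 555,000 × 0.0054167 / (1 − (1+0.0054167)^−120) = £6,301.91.
Total interest on Offer 1 = 120 × £6,301.91 − £555,000 = £201,229.20.
Offer 2: at 5.80% the monthly rate is 0.0048333, so the payment is 555,000 × 0.0048333 / (1 − 1.0048333^−240) = £3,912.42.
Total interest on Offer 2 = 240 × £3,912.42 − £555,000 = £383,980.80.
Offer 1 is lower by £182,751.60.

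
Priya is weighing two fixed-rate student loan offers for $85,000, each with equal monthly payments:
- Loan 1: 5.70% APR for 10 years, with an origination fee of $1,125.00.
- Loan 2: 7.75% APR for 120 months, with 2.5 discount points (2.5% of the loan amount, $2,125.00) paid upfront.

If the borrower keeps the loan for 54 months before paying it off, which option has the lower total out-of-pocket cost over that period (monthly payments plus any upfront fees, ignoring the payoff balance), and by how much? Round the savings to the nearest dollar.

Loan 1: at 5.70% the monthly rate is 0.0047500, so the payment is 85,000 × 0.0047500 / (1 − 1.0047500^−120) = $930.92.
Loan 2: at 7.75% the monthly rate is 0.0064583, so the payment is 85,000 × 0.0064583 / (1 − 1.0064583^−120) = $1,020.09.
Over 54 months: Loan 1 costs 54 × $930.92 + $1,125.00 = $51,394.68; Loan 2 costs 54 × $1,020.09 + $2,125.00 = $57,209.86.
Loan 1 is cheaper by $57,209.86 − $51,394.68 = $5,815.18.

Loan 1 by $5,815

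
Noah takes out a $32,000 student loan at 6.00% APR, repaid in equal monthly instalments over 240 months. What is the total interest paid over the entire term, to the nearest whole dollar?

$23,022

At 6.00% the monthly rate is 0.0050000, so the payment is 32,000 × 0.0050000 / (1 − 1.0050000^−240) = $229.26.
Total paid = 240 × $229.26 = $55,022.40; interest = $55,022.40 − $32,000 = $23,022.40.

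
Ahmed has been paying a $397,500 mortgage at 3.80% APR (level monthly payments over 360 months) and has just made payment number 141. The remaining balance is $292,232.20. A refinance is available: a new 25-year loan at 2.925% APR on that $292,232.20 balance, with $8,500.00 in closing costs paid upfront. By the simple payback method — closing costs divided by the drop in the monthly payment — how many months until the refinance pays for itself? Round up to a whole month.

18 months

Current payment = 397,500 × 3.8%/12 / (1 − (1+0.0031667)^−360) = $1,852.18.
Refinanced payment = 292,232.20 × 0.0024375 / (1 − (1+0.0024375)^−300) = $1,374.43.
Monthly savings = $1,852.18 − $1,374.43 = $477.75.
Break-even = $8,500.00 / $477.75 = 17.79 → 18 months.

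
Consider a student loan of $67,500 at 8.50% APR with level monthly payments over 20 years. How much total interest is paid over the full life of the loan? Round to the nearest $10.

$73,090

Monthly rate = 8.5%/12 = 0.0070833; payment = 67,500 × 0.0070833 / (1 − (1+0.0070833)^−240) = $585.78.
Total paid = 240 × $585.78 = $140,587.20; interest = $140,587.20 − $67,500 = $73,087.20.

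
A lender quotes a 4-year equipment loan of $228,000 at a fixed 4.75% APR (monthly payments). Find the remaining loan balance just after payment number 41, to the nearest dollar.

$36,002

With monthly rate i = 4.75%/12 = 0.0039583, the balance after k of n payments is P · [(1+i)^n − (1+i)^k] / [(1+i)^n − 1].
(1+0.0039583)^48 = 1.20879615 and (1+0.0039583)^41 = 1.17582651, so the balance is 228,000 × (1.20879615 − 1.17582651) / (1.20879615 − 1) = $36,002.00.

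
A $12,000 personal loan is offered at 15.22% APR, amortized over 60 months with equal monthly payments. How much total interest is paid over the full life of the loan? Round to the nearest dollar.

$5,212

At 15.22% the monthly rate is 0.0126833, so the payment is 12,000 × 0.0126833 / (1 − 1.0126833^−60) = $286.87.
Total paid = 60 × $286.87 = $17,212.20; interest = $17,212.20 − $12,000 = $5,212.20.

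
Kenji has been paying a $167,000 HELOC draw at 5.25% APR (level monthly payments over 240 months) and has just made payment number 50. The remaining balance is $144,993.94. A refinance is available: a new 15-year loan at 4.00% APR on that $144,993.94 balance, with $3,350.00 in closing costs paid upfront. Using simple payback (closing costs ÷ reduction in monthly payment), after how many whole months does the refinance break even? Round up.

Current payment = 167,000 × 5.25%/12 / (1 − (1+0.0043750)^−240) = $1,125.32.
Refinanced payment = 144,993.94 × 0.0033333 / (1 − (1+0.0033333)^−180) = $1,072.50.
Monthly savings = $1,125.32 − $1,072.50 = $52.82.
Break-even = $3,350.00 / $52.82 = 63.42 → 64 months.

64 months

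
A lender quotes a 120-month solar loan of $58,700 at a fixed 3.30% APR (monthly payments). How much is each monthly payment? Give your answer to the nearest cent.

At 3.30% the monthly rate is 0.0027500, so the payment is 58,700 × 0.0027500 / (1 − 1.0027500^−120) = $574.98.

$574.98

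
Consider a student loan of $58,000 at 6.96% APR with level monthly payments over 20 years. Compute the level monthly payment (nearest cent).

$448.28

At 6.96% the monthly rate is 0.0058000, so the payment is 58,000 × 0.0058000 / (1 − 1.0058000^−240) = $448.28.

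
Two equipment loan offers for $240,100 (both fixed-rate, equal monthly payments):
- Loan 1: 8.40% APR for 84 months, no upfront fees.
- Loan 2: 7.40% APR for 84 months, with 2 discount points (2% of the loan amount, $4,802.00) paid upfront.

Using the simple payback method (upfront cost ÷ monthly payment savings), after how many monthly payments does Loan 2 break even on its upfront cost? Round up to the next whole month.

Loan 1: monthly rate = 8.4%/12 = 0.0070000; payment = 240,100 × 0.0070000 / (1 − (1+0.0070000)^−84) = $3,790.28.
Loan 2: at 7.40% the monthly rate is 0.0061667, so the payment is 240,100 × 0.0061667 / (1 − 1.0061667^−84) = $3,670.88.
Monthly savings = $3,790.28 − $3,670.88 = $119.40.
Break-even = $4,802.00 / $119.40 = 40.22 → 41 months.

41 months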